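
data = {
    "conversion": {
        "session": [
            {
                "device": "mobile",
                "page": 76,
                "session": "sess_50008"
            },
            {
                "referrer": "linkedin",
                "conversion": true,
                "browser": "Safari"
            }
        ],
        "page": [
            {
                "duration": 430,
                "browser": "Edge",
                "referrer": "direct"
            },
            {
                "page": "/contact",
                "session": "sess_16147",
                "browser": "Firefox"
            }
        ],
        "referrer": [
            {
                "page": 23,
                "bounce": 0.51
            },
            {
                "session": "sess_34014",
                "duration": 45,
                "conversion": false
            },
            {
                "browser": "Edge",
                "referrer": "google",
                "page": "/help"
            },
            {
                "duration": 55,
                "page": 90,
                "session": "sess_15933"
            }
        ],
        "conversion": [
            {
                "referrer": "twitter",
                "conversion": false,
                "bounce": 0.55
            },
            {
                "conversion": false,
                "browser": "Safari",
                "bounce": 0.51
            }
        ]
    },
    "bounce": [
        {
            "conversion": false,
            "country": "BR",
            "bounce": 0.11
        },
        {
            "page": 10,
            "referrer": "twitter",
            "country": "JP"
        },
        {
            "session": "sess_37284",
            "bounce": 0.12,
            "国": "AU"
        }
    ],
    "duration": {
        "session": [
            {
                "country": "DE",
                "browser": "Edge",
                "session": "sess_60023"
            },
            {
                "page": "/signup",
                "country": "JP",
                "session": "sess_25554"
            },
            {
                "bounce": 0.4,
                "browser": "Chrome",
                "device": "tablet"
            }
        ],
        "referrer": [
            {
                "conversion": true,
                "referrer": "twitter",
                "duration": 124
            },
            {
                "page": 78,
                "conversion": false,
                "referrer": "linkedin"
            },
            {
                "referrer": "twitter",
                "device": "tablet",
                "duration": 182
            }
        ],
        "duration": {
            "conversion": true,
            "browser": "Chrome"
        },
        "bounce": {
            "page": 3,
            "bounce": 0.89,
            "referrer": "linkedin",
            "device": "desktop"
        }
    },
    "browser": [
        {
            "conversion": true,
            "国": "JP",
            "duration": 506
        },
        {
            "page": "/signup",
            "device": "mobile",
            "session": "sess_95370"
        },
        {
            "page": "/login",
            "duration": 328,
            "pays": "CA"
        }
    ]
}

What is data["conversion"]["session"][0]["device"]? "mobile"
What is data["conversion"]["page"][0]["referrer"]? "direct"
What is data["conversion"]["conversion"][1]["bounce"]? 0.51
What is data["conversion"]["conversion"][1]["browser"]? "Safari"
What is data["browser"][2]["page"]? "/login"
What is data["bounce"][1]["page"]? 10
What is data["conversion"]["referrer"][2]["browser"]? "Edge"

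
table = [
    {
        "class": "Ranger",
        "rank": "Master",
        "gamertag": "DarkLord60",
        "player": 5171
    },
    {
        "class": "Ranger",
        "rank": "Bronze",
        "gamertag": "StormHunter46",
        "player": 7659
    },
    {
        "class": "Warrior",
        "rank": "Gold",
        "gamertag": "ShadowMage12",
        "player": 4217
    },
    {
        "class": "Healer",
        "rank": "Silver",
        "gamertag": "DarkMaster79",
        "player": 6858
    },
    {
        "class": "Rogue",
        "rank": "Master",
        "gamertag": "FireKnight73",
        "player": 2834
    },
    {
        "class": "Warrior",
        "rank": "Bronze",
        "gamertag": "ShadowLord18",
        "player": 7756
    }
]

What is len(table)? 6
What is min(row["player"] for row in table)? 2834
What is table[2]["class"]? "Warrior"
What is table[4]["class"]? "Rogue"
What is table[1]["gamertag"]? "StormHunter46"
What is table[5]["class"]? "Warrior"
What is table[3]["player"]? 6858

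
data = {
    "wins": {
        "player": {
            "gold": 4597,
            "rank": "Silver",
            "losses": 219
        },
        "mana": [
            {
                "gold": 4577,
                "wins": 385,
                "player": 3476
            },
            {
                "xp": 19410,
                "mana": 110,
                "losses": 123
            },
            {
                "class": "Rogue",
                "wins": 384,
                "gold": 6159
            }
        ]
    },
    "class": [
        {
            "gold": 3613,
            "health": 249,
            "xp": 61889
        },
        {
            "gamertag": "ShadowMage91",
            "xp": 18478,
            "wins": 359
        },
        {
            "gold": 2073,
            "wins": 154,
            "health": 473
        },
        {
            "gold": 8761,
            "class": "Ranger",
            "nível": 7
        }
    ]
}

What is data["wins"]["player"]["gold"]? 4597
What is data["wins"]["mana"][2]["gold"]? 6159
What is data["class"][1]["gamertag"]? "ShadowMage91"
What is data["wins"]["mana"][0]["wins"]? 385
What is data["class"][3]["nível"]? 7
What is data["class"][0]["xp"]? 61889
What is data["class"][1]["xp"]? 18478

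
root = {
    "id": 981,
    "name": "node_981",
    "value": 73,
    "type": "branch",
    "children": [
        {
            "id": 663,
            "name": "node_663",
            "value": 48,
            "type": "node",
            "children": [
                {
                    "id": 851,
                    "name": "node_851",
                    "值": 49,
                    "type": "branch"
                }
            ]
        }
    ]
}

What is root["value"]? 73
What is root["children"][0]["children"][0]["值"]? 49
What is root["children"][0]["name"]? "node_663"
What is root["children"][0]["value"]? 48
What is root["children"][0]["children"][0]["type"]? "branch"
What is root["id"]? 981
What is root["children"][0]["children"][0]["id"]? 851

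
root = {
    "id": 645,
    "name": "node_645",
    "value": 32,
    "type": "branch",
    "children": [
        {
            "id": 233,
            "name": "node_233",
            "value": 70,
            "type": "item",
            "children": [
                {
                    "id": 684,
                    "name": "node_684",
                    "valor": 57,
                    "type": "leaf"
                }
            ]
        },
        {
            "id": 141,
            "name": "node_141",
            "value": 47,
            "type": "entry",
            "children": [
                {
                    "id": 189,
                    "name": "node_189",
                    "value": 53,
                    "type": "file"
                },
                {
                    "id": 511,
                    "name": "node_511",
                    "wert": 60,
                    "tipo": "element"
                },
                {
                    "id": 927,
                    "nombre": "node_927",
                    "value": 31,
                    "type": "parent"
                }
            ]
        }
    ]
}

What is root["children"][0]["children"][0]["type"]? "leaf"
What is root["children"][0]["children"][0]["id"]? 684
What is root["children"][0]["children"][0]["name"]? "node_684"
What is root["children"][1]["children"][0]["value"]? 53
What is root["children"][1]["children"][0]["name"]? "node_189"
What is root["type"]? "branch"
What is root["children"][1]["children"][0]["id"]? 189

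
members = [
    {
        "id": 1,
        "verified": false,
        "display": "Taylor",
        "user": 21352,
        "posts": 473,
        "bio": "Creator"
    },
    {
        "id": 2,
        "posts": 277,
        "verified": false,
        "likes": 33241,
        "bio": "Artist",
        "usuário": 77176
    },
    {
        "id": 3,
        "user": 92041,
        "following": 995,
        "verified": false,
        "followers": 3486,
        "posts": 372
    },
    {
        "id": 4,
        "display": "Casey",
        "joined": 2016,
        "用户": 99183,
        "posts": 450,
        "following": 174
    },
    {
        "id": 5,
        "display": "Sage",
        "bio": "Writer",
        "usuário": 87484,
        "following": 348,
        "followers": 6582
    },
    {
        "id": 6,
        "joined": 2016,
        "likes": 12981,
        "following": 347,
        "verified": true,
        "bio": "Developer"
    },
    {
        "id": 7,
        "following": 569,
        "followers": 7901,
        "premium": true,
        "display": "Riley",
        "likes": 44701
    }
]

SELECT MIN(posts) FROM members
277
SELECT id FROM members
[1, 2, 3, 4, 5, 6, 7]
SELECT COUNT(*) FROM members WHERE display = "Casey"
1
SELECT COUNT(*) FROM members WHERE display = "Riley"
1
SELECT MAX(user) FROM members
92041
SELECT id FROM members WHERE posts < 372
[2]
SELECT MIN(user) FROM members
21352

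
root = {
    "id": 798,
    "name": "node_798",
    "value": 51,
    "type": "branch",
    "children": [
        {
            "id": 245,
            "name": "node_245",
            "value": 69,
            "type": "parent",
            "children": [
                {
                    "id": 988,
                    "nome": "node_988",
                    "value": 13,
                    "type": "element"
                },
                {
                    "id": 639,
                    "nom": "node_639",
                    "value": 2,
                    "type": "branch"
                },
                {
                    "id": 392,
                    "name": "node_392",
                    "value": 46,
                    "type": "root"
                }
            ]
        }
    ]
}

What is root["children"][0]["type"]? "parent"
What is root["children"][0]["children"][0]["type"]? "element"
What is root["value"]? 51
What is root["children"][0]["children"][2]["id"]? 392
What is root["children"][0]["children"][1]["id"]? 639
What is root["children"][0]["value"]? 69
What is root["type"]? "branch"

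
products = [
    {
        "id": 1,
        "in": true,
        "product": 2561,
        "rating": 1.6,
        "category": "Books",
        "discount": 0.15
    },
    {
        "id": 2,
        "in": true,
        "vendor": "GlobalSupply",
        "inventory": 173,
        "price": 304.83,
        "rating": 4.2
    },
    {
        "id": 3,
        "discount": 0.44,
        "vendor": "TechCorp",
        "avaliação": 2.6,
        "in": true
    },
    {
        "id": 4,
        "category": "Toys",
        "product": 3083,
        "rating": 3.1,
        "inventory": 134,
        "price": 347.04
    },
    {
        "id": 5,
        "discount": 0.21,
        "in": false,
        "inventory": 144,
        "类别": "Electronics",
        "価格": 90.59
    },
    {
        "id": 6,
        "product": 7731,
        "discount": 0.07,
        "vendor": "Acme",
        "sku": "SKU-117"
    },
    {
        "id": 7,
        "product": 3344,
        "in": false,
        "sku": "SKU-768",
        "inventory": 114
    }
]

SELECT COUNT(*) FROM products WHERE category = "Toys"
1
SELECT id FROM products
[1, 2, 3, 4, 5, 6, 7]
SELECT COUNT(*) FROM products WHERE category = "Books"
1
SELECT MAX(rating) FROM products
4.2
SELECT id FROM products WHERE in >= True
[1, 2, 3]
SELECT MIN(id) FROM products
1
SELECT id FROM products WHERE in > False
[1, 2, 3]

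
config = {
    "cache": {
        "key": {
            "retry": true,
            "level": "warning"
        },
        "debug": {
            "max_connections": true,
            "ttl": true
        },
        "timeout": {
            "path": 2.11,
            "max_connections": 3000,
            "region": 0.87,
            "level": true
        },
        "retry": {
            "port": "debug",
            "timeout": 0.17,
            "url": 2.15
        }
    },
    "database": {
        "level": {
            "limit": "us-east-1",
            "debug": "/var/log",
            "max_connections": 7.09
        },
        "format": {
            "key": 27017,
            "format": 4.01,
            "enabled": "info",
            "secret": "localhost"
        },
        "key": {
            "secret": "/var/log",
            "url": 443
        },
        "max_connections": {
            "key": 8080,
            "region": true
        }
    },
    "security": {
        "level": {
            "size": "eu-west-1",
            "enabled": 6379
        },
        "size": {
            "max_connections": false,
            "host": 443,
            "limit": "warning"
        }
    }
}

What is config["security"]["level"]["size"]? "eu-west-1"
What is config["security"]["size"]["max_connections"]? False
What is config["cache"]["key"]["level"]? "warning"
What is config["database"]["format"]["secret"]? "localhost"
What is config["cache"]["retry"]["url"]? 2.15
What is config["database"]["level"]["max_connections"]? 7.09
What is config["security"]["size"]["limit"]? "warning"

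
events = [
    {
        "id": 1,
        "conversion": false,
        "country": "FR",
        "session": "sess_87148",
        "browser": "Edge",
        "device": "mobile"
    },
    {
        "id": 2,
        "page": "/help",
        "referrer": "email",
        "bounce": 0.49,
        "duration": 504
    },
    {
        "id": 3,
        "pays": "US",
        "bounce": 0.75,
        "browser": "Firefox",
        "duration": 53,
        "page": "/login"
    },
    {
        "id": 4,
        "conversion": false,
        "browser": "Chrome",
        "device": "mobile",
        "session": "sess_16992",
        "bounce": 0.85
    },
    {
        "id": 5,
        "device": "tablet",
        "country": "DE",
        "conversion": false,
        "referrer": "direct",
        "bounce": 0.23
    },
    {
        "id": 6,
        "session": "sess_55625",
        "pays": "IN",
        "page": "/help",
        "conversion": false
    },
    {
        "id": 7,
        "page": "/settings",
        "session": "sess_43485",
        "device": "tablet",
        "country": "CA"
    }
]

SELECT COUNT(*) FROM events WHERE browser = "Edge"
1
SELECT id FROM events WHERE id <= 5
[1, 2, 3, 4, 5]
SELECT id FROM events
[1, 2, 3, 4, 5, 6, 7]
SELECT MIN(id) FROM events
1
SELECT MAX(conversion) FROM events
False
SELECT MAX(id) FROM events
7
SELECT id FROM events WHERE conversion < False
[]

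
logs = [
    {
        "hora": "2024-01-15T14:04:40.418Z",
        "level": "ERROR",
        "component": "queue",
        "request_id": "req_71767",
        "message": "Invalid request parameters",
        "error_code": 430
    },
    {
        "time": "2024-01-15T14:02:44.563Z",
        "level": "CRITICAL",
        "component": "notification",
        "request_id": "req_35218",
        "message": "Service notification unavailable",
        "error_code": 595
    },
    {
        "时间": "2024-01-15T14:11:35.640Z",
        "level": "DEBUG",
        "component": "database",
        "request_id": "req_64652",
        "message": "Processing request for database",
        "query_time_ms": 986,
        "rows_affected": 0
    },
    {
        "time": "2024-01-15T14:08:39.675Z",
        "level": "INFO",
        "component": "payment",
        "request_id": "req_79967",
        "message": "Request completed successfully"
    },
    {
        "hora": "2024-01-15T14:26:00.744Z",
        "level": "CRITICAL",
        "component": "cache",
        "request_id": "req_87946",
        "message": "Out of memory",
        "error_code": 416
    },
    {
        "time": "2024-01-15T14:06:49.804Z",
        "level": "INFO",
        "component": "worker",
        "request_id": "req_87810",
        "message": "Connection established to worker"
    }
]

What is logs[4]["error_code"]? 416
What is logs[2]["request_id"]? "req_64652"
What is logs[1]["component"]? "notification"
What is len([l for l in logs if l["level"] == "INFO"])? 2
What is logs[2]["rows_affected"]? 0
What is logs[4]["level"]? "CRITICAL"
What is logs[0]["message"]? "Invalid request parameters"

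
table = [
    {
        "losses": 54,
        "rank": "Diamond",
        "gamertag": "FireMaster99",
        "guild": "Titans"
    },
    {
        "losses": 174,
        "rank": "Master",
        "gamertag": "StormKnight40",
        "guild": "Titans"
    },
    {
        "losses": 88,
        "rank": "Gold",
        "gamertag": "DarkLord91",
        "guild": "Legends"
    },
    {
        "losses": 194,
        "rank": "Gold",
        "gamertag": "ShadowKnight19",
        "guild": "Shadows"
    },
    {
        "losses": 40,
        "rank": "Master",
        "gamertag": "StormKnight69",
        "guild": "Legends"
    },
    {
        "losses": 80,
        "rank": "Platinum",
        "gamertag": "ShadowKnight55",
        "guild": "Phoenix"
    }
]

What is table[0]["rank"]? "Diamond"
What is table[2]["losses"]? 88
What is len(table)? 6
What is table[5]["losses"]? 80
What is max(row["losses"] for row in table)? 194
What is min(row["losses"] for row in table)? 40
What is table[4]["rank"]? "Master"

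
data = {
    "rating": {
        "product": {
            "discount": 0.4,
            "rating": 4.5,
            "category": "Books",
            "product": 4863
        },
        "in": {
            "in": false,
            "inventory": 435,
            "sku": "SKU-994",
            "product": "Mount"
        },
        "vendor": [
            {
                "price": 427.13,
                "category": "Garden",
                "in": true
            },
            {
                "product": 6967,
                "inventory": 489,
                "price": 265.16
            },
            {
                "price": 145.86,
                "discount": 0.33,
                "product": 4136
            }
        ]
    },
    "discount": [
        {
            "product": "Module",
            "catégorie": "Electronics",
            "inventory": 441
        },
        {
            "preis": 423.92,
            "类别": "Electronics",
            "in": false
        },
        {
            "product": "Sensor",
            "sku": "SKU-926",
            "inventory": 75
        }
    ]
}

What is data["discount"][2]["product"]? "Sensor"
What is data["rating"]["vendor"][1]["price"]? 265.16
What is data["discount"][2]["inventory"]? 75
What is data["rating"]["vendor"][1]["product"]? 6967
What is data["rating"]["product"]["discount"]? 0.4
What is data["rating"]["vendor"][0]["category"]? "Garden"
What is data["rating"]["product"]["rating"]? 4.5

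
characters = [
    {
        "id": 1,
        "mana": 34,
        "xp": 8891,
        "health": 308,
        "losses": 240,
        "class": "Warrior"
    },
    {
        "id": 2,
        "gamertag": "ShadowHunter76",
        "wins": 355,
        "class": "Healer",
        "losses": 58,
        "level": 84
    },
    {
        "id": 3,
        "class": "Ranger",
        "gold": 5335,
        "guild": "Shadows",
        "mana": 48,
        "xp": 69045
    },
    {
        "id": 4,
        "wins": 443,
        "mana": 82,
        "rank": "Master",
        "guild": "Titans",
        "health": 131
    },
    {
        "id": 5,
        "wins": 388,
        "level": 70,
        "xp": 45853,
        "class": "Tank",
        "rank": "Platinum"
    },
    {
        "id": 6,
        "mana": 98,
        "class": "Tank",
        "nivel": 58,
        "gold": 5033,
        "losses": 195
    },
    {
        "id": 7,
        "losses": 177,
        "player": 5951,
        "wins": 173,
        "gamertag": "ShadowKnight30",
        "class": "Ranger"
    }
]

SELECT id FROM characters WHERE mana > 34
[3, 4, 6]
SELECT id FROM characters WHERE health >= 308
[1]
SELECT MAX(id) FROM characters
7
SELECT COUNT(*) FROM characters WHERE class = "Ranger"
2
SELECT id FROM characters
[1, 2, 3, 4, 5, 6, 7]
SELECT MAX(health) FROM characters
308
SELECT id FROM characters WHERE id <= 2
[1, 2]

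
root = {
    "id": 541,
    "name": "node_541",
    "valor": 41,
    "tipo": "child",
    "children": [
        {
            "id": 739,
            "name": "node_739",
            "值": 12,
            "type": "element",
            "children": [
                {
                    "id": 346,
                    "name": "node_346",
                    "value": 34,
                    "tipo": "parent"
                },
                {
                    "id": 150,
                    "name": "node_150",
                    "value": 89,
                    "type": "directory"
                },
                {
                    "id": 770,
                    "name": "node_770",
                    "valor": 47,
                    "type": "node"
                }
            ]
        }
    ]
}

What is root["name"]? "node_541"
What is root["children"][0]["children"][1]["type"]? "directory"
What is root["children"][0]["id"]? 739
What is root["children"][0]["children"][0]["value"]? 34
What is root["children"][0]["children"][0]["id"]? 346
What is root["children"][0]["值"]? 12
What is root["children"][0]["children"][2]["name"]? "node_770"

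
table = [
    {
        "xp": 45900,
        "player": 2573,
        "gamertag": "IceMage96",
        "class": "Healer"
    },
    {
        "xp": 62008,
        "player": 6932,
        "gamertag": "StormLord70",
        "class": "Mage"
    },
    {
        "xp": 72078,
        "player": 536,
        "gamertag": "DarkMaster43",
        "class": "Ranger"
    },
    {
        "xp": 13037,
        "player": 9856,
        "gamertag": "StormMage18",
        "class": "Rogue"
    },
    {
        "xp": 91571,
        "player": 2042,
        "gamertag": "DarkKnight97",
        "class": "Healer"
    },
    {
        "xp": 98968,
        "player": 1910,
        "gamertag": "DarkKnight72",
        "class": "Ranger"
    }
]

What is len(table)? 6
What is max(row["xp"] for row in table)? 98968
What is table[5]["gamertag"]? "DarkKnight72"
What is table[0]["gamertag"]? "IceMage96"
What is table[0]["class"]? "Healer"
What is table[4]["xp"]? 91571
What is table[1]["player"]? 6932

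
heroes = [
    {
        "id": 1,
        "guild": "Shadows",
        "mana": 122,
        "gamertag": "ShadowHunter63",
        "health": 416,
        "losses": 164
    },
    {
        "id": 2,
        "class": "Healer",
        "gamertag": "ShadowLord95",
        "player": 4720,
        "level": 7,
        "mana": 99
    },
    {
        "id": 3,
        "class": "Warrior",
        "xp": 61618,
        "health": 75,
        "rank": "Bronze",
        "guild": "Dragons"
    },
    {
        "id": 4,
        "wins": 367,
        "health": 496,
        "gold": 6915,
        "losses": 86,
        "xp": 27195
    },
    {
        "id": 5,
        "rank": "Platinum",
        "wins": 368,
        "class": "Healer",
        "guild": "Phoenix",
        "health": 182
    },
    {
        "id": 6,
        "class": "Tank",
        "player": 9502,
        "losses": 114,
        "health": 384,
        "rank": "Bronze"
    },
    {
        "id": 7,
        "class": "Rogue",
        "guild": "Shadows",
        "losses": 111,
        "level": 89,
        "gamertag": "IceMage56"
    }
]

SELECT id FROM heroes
[1, 2, 3, 4, 5, 6, 7]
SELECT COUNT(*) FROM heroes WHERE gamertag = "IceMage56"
1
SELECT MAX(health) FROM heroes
496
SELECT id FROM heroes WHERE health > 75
[1, 4, 5, 6]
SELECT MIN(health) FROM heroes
75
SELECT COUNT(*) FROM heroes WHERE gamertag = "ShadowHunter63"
1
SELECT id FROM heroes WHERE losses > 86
[1, 6, 7]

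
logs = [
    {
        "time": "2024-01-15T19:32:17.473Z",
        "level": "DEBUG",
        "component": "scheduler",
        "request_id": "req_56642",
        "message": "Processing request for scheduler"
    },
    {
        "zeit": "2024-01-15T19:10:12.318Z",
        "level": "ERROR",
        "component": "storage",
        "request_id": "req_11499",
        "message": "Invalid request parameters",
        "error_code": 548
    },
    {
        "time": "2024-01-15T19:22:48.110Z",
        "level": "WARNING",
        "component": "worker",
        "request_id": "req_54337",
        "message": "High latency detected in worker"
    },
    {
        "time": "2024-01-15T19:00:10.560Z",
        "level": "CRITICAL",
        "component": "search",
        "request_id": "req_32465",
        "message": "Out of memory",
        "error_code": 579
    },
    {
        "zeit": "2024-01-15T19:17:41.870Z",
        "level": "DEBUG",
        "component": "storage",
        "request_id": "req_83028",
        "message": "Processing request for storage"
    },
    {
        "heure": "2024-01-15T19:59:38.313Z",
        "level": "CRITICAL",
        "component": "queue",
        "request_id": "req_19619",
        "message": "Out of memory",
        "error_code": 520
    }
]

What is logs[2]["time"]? "2024-01-15T19:22:48.110Z"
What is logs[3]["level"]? "CRITICAL"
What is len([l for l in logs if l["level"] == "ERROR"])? 1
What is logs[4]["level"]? "DEBUG"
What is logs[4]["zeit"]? "2024-01-15T19:17:41.870Z"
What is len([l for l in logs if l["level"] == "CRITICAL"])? 2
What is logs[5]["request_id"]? "req_19619"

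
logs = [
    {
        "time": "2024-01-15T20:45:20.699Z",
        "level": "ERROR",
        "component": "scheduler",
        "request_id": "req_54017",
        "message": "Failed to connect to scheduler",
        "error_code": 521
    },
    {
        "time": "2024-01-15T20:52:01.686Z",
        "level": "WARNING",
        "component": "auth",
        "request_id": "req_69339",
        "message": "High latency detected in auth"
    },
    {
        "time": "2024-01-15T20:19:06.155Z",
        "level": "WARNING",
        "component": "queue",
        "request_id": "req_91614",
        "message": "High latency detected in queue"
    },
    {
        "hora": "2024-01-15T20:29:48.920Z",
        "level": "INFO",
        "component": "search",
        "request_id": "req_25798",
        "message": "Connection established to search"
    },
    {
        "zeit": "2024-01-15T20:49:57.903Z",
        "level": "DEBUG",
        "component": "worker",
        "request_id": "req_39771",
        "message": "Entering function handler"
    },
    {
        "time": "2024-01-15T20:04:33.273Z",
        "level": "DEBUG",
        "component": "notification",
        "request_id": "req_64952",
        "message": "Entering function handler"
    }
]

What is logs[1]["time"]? "2024-01-15T20:52:01.686Z"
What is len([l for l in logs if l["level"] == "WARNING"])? 2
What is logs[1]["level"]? "WARNING"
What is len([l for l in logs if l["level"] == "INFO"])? 1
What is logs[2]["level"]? "WARNING"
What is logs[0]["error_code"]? 521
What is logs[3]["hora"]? "2024-01-15T20:29:48.920Z"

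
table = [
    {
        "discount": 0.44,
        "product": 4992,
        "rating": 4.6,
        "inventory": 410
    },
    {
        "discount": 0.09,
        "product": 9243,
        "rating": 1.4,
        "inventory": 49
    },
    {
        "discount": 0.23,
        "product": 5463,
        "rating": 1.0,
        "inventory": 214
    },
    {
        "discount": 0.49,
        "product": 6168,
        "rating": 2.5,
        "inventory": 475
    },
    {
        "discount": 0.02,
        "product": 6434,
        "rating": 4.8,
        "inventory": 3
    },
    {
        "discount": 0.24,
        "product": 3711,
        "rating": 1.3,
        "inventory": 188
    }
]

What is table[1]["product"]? 9243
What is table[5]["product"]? 3711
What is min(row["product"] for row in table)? 3711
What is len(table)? 6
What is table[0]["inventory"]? 410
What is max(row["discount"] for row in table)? 0.49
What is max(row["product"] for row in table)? 9243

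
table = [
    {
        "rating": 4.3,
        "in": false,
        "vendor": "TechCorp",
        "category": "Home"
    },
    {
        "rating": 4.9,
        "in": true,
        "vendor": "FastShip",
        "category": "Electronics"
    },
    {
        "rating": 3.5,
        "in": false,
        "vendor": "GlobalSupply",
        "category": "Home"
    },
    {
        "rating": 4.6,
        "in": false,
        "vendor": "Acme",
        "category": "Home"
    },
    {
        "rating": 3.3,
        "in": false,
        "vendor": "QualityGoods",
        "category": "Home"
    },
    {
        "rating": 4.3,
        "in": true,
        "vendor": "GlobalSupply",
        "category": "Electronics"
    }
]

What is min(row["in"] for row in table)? False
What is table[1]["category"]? "Electronics"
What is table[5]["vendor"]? "GlobalSupply"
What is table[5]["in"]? True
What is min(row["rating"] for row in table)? 3.3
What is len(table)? 6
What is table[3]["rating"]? 4.6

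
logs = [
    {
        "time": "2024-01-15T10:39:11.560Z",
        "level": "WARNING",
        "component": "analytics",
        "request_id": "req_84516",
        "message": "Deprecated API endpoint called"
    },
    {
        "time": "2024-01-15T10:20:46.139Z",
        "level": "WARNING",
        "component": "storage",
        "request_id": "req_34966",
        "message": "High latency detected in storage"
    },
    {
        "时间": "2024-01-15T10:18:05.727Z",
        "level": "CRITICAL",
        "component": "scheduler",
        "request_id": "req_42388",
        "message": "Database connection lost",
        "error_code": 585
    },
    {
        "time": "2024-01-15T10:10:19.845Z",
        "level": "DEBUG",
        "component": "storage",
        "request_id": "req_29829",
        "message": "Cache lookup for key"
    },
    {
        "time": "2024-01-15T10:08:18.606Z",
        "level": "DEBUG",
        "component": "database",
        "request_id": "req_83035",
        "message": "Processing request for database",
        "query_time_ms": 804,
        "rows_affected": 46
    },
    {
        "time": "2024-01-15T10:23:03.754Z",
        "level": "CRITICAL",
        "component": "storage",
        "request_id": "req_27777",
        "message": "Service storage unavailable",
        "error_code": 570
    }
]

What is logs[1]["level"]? "WARNING"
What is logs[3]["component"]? "storage"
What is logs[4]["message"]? "Processing request for database"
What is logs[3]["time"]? "2024-01-15T10:10:19.845Z"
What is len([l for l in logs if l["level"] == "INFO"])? 0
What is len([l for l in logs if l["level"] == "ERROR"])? 0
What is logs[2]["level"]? "CRITICAL"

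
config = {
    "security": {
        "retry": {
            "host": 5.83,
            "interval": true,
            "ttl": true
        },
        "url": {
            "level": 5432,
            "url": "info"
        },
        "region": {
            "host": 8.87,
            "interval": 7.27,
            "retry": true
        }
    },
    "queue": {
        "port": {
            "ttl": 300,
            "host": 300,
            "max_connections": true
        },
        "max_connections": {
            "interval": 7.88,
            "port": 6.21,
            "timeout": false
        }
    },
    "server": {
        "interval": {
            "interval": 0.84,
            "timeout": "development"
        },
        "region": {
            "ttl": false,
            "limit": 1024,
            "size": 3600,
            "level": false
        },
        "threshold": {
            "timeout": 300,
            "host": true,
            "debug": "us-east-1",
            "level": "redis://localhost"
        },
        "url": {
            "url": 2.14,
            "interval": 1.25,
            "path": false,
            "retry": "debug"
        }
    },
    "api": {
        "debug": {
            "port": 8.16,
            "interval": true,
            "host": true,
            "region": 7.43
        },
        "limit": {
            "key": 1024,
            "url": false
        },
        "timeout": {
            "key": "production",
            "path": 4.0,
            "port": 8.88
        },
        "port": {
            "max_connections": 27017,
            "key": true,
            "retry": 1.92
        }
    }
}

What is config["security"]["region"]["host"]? 8.87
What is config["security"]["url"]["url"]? "info"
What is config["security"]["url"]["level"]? 5432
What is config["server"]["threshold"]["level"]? "redis://localhost"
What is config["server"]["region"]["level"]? False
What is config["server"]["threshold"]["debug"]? "us-east-1"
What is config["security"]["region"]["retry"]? True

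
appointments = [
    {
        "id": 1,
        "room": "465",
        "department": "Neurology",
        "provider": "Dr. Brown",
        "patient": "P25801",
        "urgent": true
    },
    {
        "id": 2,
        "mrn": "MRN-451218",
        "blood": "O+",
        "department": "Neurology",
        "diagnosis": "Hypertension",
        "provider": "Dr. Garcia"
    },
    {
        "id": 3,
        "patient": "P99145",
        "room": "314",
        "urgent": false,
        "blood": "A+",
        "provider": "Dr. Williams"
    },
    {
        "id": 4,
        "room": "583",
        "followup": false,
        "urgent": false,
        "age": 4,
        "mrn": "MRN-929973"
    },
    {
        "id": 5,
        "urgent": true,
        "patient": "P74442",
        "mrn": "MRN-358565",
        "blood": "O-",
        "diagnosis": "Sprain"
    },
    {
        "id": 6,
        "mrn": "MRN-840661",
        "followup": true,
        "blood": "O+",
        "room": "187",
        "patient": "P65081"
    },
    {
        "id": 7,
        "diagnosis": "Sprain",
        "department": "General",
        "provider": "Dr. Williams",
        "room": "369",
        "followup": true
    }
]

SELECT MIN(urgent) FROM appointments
False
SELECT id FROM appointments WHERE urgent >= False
[1, 3, 4, 5]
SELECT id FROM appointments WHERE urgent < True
[3, 4]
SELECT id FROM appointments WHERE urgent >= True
[1, 5]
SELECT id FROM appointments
[1, 2, 3, 4, 5, 6, 7]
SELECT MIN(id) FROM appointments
1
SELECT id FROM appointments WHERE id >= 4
[4, 5, 6, 7]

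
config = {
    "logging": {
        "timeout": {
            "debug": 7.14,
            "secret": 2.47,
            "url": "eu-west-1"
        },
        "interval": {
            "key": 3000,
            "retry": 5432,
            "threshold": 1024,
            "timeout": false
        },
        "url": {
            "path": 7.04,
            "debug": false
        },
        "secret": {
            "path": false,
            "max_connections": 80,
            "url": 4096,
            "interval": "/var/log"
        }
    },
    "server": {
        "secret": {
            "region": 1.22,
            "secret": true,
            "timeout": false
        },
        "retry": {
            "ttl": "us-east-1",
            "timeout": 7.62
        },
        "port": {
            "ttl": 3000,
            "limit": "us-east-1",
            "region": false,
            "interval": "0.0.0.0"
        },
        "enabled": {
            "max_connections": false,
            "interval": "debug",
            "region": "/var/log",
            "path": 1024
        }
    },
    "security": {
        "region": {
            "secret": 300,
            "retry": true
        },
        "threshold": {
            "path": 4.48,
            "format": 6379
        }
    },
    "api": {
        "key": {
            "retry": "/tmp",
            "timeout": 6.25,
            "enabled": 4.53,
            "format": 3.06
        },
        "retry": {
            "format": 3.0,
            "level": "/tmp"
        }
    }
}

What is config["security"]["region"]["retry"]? True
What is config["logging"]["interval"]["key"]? 3000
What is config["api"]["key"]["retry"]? "/tmp"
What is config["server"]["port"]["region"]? False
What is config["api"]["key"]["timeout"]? 6.25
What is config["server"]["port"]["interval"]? "0.0.0.0"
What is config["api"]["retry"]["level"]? "/tmp"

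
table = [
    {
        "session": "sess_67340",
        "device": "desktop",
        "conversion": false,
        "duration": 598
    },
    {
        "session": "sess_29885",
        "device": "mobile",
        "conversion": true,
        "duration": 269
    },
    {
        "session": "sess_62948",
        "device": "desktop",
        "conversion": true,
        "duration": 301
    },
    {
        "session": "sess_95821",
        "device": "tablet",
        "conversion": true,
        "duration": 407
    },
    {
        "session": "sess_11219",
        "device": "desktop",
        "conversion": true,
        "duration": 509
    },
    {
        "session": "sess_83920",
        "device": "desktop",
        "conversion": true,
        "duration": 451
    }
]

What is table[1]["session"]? "sess_29885"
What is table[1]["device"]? "mobile"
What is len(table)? 6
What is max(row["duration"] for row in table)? 598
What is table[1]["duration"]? 269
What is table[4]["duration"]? 509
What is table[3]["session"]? "sess_95821"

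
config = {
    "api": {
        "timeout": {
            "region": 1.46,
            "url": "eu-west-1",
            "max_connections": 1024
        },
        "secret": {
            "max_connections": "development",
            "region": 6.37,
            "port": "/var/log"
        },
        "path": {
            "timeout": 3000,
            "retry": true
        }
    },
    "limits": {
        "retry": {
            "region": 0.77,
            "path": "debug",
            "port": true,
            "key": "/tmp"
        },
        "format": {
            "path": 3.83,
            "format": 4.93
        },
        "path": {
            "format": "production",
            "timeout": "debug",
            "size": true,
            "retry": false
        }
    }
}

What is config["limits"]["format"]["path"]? 3.83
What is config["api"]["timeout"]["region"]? 1.46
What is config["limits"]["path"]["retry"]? False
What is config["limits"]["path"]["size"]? True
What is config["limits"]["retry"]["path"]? "debug"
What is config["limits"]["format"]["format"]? 4.93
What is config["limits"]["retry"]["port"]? True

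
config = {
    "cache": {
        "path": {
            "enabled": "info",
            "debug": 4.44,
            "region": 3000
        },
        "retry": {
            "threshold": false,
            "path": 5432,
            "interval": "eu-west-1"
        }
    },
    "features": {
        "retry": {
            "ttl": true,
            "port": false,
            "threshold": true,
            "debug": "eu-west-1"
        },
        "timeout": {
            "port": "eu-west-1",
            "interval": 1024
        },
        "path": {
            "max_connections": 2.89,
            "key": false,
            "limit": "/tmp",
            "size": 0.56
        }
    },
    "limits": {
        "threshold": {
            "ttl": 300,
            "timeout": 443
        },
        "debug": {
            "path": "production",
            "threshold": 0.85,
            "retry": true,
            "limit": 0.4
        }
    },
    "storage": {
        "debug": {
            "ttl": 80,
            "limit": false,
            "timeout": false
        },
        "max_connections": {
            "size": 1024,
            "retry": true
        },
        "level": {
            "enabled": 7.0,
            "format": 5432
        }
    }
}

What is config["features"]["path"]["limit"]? "/tmp"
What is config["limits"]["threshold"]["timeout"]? 443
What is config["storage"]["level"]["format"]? 5432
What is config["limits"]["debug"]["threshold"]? 0.85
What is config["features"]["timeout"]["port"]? "eu-west-1"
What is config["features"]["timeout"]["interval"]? 1024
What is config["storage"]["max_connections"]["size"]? 1024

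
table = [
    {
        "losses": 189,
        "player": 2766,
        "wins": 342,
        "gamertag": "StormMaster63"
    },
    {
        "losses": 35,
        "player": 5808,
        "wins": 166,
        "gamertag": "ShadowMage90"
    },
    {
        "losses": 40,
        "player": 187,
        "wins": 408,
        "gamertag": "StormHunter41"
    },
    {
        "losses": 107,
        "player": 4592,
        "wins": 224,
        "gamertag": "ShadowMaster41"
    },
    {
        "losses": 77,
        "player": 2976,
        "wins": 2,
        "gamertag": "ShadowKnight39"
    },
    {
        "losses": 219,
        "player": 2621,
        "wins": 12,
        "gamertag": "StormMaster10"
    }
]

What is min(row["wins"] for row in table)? 2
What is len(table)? 6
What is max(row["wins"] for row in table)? 408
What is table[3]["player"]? 4592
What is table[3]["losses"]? 107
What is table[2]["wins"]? 408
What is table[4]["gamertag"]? "ShadowKnight39"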